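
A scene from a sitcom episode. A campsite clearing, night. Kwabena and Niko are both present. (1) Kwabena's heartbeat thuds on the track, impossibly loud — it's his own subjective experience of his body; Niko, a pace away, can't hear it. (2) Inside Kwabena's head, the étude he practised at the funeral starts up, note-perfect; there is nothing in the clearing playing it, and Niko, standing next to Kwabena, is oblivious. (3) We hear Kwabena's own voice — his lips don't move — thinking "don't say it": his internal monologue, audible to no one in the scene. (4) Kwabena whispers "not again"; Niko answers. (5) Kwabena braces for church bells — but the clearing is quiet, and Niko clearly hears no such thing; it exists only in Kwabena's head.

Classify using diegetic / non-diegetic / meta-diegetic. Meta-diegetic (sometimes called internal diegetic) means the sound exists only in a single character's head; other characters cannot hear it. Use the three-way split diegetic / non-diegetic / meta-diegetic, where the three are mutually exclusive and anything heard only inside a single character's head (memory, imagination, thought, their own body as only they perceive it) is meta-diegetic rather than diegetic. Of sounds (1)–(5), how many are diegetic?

1

(1) a subjective body sound — Kwabena's private perception, inaudible to Niko → meta-diegetic.
(2) it lives in Kwabena's subjectivity, not in the clearing → meta-diegetic.
Sound (3): internal monologue — inside Kwabena's mind, not spoken into the scene, so meta-diegetic.
(4) Kwabena is a character speaking aloud in the scene → diegetic.
(5) Kwabena alone 'hears' it — an imagined sound, not present in the space → meta-diegetic.
So 1 of the 5 is diegetic: (4).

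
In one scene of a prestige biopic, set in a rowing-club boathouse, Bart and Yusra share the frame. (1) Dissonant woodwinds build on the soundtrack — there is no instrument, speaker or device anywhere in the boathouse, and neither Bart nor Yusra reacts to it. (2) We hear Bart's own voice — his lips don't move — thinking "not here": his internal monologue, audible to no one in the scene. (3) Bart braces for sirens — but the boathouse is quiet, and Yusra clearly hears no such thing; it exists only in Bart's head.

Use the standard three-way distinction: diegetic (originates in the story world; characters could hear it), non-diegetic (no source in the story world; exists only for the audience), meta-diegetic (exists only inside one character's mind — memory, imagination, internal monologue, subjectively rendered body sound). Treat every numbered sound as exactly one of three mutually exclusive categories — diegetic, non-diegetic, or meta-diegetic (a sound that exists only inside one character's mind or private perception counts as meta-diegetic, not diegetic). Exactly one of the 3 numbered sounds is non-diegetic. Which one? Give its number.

1

Sound (1): score with no on-screen or off-screen source; it exists for the audience alone, so non-diegetic.
(2) is meta-diegetic: Bart's thought-voice: a private mental sound no other character can hear.
(3) subjective to Bart: the boathouse is silent and Yusra hears nothing → meta-diegetic.
Only (1) is non-diegetic.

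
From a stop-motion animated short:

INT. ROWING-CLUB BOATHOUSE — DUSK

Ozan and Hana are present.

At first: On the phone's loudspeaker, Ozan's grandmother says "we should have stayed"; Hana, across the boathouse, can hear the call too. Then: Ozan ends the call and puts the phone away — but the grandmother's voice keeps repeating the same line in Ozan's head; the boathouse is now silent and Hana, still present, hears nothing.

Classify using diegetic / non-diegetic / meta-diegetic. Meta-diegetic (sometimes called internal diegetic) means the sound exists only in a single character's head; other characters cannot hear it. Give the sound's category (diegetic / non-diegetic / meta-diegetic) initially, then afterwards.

Initially: the loudspeaker is an in-world source; both Ozan and Hana hear the call → diegetic.
Afterwards: with the phone off, the voice continues only as Ozan's private mental replay — Hana can't hear it → meta-diegetic.

diegetic, meta-diegetic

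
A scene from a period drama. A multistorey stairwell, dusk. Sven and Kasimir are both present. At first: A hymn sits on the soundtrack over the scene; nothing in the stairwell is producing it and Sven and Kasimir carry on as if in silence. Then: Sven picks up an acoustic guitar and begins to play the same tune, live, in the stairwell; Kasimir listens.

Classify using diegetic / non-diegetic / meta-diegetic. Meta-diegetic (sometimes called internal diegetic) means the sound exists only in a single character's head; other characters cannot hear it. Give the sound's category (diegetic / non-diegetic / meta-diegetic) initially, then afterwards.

non-diegetic, diegetic

Initially: no in-world source exists and no character can hear it — underscore → non-diegetic.
Afterwards: an acoustic guitar is now a real source in the story world and the characters hear it → diegetic.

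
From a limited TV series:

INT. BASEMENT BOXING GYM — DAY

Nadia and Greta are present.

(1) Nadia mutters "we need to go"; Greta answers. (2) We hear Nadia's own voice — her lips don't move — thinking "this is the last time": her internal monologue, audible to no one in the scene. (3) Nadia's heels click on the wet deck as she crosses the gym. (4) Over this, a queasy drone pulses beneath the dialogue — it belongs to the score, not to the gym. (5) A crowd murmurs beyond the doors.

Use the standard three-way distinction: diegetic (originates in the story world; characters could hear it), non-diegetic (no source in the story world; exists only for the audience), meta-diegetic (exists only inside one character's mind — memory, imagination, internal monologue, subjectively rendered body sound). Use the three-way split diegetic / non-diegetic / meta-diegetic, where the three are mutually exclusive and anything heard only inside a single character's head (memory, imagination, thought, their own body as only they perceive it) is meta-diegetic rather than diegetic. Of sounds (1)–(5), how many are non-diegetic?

(1) is diegetic: spoken by a character present in the story world.
Sound (2): Nadia's thought-voice: a private mental sound no other character can hear, so meta-diegetic.
(3) a character's body making contact with the set — an in-world sound → diegetic.
(4) nothing in the gym produces it and the characters don't hear it — pure soundtrack → non-diegetic.
(5) is diegetic: it's the actual ambient sound of the location.
So 1 of the 5 is non-diegetic: (4).

1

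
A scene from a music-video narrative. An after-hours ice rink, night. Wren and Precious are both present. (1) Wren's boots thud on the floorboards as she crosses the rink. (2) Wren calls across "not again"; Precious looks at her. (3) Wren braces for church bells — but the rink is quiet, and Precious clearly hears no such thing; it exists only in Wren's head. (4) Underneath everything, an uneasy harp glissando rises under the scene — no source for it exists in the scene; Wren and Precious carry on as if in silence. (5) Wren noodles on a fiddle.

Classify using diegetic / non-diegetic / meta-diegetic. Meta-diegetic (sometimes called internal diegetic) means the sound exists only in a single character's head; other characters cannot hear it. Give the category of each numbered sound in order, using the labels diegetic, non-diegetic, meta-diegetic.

diegetic, diegetic, meta-diegetic, non-diegetic, diegetic

(1) Wren's footsteps are produced in the story world → diegetic.
Sound (2): on-screen dialogue — Wren speaks and Precious is there to hear, so diegetic.
(3) is meta-diegetic: Wren alone 'hears' it — an imagined sound, not present in the space.
(4) score with no on-screen or off-screen source; it exists for the audience alone → non-diegetic.
Sound (5): a character is playing a fiddle on screen, so diegetic.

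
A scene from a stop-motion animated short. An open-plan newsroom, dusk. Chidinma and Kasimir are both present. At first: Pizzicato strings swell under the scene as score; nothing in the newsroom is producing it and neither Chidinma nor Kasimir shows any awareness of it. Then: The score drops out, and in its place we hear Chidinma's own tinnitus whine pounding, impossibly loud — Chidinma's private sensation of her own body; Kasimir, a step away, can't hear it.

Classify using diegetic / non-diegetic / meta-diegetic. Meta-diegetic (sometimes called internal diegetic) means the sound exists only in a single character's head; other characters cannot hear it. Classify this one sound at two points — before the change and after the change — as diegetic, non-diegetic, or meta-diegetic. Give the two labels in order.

non-diegetic, meta-diegetic

Before the change: underscore with no in-world source, inaudible to the characters → non-diegetic.
After the change: the body sound is Chidinma's subjective perception alone — Kasimir can't hear it → meta-diegetic.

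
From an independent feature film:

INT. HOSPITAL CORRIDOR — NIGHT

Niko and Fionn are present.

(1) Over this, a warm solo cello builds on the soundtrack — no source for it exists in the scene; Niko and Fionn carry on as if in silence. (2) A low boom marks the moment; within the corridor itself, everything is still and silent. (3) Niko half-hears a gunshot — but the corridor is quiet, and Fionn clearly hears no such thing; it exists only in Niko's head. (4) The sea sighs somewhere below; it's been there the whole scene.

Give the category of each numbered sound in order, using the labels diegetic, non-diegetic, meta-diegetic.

non-diegetic, non-diegetic, meta-diegetic, diegetic

(1) nothing in the corridor produces it and the characters don't hear it — pure soundtrack → non-diegetic.
(2) it's a sound-design accent with no in-world source; no one in the scene can hear it → non-diegetic.
(3) Niko alone 'hears' it — an imagined sound, not present in the space → meta-diegetic.
(4) it's the actual ambient sound of the location → diegetic.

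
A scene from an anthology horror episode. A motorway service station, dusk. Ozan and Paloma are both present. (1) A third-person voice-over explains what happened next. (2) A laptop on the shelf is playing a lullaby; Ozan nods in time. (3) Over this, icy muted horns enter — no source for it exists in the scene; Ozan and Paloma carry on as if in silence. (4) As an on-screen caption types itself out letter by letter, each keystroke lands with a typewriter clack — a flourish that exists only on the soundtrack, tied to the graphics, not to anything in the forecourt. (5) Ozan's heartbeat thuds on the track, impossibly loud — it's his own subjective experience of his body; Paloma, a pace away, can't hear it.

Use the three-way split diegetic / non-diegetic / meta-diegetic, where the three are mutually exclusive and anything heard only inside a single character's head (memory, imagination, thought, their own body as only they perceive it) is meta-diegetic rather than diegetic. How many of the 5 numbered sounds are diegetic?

(1) is non-diegetic: commentary laid over the scene from outside the fiction.
(2) a laptop is a physical source in the scene and Ozan reacts to it → diegetic.
(3) is non-diegetic: it has no source in the story world and no character can hear it — it's underscore.
(4) is non-diegetic: sound married to a title/caption — outside the diegesis by definition.
Sound (5): point-of-audition from inside Ozan's body; not a sound in the room, so meta-diegetic.
So 1 of the 5 is diegetic: (2).

1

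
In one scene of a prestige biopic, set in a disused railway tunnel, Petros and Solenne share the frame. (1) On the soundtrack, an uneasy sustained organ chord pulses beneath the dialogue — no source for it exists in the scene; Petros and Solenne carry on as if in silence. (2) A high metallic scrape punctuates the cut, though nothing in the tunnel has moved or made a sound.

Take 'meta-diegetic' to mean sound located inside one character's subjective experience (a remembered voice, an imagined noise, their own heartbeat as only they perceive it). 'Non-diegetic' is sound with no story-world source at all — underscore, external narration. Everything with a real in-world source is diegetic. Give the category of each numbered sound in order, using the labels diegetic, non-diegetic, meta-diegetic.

non-diegetic, non-diegetic

Sound (1): score with no on-screen or off-screen source; it exists for the audience alone, so non-diegetic.
Sound (2): an editorial stinger — it belongs to the cut, not the story world, so non-diegetic.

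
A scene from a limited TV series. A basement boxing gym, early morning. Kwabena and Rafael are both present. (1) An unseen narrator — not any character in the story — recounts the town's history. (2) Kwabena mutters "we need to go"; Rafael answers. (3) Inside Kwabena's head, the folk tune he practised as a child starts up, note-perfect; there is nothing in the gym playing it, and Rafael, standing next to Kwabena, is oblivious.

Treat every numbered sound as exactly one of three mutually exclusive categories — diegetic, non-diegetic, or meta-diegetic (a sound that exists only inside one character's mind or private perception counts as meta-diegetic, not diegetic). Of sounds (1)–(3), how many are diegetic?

Sound (1): the narrator exists outside the story world, addressing only the audience, so non-diegetic.
(2) spoken by a character present in the story world → diegetic.
(3) the music is a memory playing inside Kwabena's mind alone; no real-world source, Rafael can't hear it → meta-diegetic.
Diegetic: (2) — that's 1.

1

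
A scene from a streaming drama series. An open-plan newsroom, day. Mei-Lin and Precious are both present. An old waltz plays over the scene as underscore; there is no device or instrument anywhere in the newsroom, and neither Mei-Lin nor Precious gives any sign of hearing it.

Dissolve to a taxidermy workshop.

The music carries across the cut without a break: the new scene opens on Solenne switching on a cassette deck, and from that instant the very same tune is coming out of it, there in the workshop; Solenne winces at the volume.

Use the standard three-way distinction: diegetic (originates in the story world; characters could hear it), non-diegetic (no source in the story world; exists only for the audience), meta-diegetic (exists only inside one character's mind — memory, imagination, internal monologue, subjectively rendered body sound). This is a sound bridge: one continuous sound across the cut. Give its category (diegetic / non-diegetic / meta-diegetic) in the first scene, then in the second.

non-diegetic, diegetic

Scene one: there's no in-world source anywhere and no character hears it — underscore for the audience only → non-diegetic.
Scene two: once Solenne turns on a cassette deck, the music has a real source in the story world and Solenne reacts to it → diegetic.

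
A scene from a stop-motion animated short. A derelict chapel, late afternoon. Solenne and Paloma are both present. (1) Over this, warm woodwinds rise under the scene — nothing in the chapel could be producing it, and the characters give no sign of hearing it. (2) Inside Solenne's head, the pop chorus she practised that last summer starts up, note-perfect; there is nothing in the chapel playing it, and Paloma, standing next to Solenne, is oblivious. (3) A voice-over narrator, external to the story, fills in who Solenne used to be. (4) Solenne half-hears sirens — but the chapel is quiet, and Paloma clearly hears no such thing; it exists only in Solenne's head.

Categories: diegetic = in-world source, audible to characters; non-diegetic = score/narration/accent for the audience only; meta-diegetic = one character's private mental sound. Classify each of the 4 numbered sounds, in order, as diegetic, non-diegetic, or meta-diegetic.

Sound (1): it has no source in the story world and no character can hear it — it's underscore, so non-diegetic.
Sound (2): the music is a memory playing inside Solenne's mind alone; no real-world source, Paloma can't hear it, so meta-diegetic.
(3) external voice-over — not a character, not heard by anyone in the scene → non-diegetic.
(4) Solenne alone 'hears' it — an imagined sound, not present in the space → meta-diegetic.

non-diegetic, meta-diegetic, non-diegetic, meta-diegetic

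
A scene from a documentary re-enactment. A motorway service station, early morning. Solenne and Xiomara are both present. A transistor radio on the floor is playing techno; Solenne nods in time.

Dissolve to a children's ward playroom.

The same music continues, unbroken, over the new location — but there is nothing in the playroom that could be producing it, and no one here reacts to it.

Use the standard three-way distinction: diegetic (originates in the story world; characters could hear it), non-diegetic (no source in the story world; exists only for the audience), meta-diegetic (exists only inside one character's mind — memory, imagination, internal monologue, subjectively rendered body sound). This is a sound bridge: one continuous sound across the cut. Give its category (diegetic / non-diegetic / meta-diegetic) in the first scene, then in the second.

diegetic, non-diegetic

Scene one: a transistor radio is an on-screen source and Solenne reacts to it → diegetic.
Scene two: there is no source in the playroom and no one hears it — it's now underscore → non-diegetic.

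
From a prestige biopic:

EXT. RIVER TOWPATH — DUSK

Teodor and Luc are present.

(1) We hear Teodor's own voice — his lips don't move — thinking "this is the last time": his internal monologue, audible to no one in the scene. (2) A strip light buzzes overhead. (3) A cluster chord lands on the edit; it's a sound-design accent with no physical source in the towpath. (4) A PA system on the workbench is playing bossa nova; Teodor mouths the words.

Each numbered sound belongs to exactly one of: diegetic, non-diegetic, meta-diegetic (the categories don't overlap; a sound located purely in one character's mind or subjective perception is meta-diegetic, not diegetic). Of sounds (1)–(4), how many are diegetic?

2

Sound (1): internal monologue — inside Teodor's mind, not spoken into the scene, so meta-diegetic.
Sound (2): it's the actual ambient sound of the location, so diegetic.
(3) is non-diegetic: an editorial stinger — it belongs to the cut, not the story world.
(4) is diegetic: source music from a PA system, which exists in the story world.
So 2 of the 4 are diegetic: (2), (4).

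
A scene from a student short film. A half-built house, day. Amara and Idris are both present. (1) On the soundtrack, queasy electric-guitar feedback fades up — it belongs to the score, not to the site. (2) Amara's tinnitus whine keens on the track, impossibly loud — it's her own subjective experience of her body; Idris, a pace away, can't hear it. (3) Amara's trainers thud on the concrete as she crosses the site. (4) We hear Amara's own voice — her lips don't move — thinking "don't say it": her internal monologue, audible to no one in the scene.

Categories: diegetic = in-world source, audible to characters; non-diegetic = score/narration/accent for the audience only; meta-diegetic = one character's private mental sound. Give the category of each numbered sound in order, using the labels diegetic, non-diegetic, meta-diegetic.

(1) is non-diegetic: it has no source in the story world and no character can hear it — it's underscore.
(2) point-of-audition from inside Amara's body; not a sound in the room → meta-diegetic.
(3) a character's body making contact with the set — an in-world sound → diegetic.
(4) it's Amara's unspoken thought, heard only by the audience via her subjectivity → meta-diegetic.

non-diegetic, meta-diegetic, diegetic, meta-diegetic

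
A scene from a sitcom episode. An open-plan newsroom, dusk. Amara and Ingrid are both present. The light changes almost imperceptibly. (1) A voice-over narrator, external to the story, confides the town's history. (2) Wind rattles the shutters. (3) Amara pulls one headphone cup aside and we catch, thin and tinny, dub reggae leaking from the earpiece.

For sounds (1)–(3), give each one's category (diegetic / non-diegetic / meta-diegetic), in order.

(1) is non-diegetic: the narrator exists outside the story world, addressing only the audience.
(2) is diegetic: wind is part of the location's real environment.
(3) it's leaking from a physical pair of headphones in the scene → diegetic.

non-diegetic, diegetic, diegetic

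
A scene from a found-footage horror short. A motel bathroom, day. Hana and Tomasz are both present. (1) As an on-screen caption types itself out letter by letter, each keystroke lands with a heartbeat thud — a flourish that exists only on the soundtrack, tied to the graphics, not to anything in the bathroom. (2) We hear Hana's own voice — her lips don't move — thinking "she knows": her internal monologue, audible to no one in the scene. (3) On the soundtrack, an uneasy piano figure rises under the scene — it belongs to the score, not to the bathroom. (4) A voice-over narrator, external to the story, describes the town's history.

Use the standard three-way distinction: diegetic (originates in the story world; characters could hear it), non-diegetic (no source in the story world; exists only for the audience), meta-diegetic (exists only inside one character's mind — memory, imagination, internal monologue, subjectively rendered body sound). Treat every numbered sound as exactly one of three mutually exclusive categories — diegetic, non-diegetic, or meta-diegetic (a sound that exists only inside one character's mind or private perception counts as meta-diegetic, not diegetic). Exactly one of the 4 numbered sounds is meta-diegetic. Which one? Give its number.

(1) is non-diegetic: the caption isn't part of the story world, so neither is the sound tied to it.
Sound (2): internal monologue — inside Hana's mind, not spoken into the scene, so meta-diegetic.
(3) score with no on-screen or off-screen source; it exists for the audience alone → non-diegetic.
(4) commentary laid over the scene from outside the fiction → non-diegetic.
Only (2) is meta-diegetic.

2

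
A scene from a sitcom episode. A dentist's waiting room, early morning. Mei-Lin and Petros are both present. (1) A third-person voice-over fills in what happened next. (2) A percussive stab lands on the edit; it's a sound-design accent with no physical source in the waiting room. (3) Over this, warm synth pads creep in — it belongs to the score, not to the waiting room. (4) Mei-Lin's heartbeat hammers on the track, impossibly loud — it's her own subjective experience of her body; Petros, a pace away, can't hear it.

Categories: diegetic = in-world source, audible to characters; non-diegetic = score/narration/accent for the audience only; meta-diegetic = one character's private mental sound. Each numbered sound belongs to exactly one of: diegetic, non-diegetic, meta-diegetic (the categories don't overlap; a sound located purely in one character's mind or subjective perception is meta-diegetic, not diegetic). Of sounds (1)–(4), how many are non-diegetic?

3

(1) is non-diegetic: external voice-over — not a character, not heard by anyone in the scene.
(2) is non-diegetic: nothing in the scene produces it; it's an accent added for the audience.
(3) is non-diegetic: nothing in the waiting room produces it and the characters don't hear it — pure soundtrack.
(4) a subjective body sound — Mei-Lin's private perception, inaudible to Petros → meta-diegetic.
So 3 of the 4 are non-diegetic: (1), (2), (3).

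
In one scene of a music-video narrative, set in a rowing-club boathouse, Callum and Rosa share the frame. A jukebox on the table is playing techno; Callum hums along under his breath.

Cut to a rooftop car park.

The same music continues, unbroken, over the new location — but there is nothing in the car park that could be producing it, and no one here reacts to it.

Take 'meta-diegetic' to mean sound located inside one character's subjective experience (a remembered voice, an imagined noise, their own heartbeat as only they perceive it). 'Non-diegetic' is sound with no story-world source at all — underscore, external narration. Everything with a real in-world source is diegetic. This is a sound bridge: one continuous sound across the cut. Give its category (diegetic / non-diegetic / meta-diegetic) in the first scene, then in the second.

diegetic, non-diegetic

Scene one: a jukebox is an on-screen source and Callum reacts to it → diegetic.
Scene two: there is no source in the car park and no one hears it — it's now underscore → non-diegetic.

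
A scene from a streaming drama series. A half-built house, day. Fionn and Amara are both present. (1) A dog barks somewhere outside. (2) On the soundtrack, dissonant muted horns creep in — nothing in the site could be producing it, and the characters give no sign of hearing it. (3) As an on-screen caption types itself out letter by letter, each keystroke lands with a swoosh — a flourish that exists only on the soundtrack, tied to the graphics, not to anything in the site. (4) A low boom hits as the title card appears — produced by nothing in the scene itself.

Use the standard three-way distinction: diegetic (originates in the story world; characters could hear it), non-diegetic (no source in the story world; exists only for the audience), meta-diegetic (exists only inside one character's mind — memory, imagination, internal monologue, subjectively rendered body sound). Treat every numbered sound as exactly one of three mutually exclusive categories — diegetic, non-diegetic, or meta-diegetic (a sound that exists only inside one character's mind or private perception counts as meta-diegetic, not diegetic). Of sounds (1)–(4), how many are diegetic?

1

(1) a dog is a real object/event in the scene's world → diegetic.
(2) is non-diegetic: it has no source in the story world and no character can hear it — it's underscore.
(3) it accompanies on-screen graphics, not anything inside the story world → non-diegetic.
Sound (4): it's a sound-design accent with no in-world source; no one in the scene can hear it, so non-diegetic.
Diegetic: (1) — that's 1.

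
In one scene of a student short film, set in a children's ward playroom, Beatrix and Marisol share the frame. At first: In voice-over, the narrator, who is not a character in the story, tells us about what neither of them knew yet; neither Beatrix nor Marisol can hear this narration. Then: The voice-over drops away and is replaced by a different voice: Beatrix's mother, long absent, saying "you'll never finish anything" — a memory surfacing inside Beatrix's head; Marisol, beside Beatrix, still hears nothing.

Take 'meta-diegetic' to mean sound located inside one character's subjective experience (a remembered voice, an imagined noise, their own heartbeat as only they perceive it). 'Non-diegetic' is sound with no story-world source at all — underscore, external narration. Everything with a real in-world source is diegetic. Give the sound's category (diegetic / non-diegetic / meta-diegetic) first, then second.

non-diegetic, meta-diegetic

First: the external narrator addresses only the audience — outside the story world → non-diegetic.
Second: the replacement voice is a memory inside Beatrix's mind specifically → meta-diegetic.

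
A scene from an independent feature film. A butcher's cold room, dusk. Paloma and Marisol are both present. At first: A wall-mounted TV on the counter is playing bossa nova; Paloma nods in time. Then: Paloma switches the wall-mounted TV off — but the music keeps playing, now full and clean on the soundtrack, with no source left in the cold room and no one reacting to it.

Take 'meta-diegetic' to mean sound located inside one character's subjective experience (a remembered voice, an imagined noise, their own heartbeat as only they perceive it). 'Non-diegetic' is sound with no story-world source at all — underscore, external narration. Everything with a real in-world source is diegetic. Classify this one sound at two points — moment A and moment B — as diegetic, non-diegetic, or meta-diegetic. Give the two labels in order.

Moment A: a wall-mounted TV is a real in-scene source and Paloma reacts to it → diegetic.
Moment B: there is no longer any in-world source and no one can hear it — it has become underscore → non-diegetic.

diegetic, non-diegetic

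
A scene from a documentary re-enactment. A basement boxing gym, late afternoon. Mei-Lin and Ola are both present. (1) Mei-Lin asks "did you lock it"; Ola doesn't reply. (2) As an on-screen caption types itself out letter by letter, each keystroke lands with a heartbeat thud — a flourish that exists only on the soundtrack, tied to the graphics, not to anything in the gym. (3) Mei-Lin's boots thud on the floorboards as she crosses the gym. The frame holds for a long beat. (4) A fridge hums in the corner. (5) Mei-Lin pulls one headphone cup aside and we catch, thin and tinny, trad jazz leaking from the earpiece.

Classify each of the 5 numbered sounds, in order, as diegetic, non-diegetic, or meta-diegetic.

Sound (1): Mei-Lin is a character speaking aloud in the scene, so diegetic.
(2) it accompanies on-screen graphics, not anything inside the story world → non-diegetic.
(3) is diegetic: it's the physical sound of Mei-Lin moving in the space.
(4) it's the actual ambient sound of the location → diegetic.
(5) is diegetic: it's leaking from a physical pair of headphones in the scene.

diegetic, non-diegetic, diegetic, diegetic, diegetic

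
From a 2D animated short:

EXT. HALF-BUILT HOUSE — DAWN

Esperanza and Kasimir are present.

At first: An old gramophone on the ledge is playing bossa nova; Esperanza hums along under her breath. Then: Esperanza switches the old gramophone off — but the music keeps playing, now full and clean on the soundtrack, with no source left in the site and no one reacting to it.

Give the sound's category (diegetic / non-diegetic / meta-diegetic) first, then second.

First: an old gramophone is a real in-scene source and Esperanza reacts to it → diegetic.
Second: there is no longer any in-world source and no one can hear it — it has become underscore → non-diegetic.

diegetic, non-diegetic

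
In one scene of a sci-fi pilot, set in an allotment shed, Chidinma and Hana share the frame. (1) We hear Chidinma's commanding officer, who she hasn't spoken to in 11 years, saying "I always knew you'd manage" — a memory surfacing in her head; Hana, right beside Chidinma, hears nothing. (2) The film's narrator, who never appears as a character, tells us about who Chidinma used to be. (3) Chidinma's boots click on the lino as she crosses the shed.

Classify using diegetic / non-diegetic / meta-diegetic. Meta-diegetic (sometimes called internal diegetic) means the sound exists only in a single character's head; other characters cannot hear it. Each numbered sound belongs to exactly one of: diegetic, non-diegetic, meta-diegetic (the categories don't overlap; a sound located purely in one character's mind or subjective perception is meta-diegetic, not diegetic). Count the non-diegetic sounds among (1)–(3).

1

(1) it's Chidinma's recollection rendered as sound; the other character can't hear it → meta-diegetic.
(2) the narrator exists outside the story world, addressing only the audience → non-diegetic.
Sound (3): it's the physical sound of Chidinma moving in the space, so diegetic.
Non-diegetic: (2) — that's 1.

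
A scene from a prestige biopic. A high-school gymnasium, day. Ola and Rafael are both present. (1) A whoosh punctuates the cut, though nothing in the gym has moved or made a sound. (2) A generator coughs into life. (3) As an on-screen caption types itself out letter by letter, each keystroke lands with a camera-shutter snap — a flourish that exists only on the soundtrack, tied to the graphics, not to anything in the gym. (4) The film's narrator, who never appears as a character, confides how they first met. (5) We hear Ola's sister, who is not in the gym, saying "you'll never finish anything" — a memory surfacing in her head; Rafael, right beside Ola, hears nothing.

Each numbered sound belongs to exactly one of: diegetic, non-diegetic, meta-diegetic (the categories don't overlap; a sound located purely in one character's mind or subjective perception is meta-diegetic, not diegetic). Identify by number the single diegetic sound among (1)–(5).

2

(1) is non-diegetic: an editorial stinger — it belongs to the cut, not the story world.
Sound (2): a generator is a real object/event in the scene's world, so diegetic.
Sound (3): it accompanies on-screen graphics, not anything inside the story world, so non-diegetic.
(4) is non-diegetic: commentary laid over the scene from outside the fiction.
Sound (5): it's Ola's recollection rendered as sound; the other character can't hear it, so meta-diegetic.
Only (2) is diegetic.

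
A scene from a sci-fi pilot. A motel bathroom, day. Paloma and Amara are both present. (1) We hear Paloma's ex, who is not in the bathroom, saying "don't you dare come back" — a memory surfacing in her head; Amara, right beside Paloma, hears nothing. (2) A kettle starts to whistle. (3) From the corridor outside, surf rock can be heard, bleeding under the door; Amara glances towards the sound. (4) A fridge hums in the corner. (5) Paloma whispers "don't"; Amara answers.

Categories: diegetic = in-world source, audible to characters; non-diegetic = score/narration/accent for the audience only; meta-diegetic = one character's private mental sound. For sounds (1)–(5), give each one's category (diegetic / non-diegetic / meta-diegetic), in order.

meta-diegetic, diegetic, diegetic, diegetic, diegetic

(1) is meta-diegetic: the voice is a memory playing only inside Paloma's mind; Amara can't hear it.
(2) a kettle is a real object/event in the scene's world → diegetic.
(3) it's coming from the corridor outside — a location within the story world — and Amara reacts → diegetic.
(4) it's the actual ambient sound of the location → diegetic.
Sound (5): spoken by a character present in the story world, so diegetic.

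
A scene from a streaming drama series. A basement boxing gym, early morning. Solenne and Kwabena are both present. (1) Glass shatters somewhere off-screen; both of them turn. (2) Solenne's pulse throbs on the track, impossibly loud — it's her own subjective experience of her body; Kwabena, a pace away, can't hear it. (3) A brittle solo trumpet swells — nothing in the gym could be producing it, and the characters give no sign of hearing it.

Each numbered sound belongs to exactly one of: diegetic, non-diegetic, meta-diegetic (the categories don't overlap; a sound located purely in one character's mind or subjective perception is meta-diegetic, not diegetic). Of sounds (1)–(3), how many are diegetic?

1

(1) an in-world source (glass); characters could hear it → diegetic.
(2) is meta-diegetic: point-of-audition from inside Solenne's body; not a sound in the room.
Sound (3): score with no on-screen or off-screen source; it exists for the audience alone, so non-diegetic.
So 1 of the 3 is diegetic: (1).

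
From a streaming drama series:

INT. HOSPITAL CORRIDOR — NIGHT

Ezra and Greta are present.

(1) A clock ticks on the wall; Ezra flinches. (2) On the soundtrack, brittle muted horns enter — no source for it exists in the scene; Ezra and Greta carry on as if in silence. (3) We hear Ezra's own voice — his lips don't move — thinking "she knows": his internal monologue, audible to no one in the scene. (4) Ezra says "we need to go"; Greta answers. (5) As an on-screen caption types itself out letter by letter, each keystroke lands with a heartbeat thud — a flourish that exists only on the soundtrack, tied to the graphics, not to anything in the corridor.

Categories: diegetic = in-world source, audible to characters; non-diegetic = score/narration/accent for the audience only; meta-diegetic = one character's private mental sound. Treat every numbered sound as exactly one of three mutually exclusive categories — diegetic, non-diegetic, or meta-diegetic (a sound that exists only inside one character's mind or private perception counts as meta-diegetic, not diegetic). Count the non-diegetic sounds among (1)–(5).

2

(1) the sound comes from a clock physically present in the location → diegetic.
(2) is non-diegetic: nothing in the corridor produces it and the characters don't hear it — pure soundtrack.
(3) internal monologue — inside Ezra's mind, not spoken into the scene → meta-diegetic.
Sound (4): Ezra is a character speaking aloud in the scene, so diegetic.
(5) it accompanies on-screen graphics, not anything inside the story world → non-diegetic.
So 2 of the 5 are non-diegetic: (2), (5).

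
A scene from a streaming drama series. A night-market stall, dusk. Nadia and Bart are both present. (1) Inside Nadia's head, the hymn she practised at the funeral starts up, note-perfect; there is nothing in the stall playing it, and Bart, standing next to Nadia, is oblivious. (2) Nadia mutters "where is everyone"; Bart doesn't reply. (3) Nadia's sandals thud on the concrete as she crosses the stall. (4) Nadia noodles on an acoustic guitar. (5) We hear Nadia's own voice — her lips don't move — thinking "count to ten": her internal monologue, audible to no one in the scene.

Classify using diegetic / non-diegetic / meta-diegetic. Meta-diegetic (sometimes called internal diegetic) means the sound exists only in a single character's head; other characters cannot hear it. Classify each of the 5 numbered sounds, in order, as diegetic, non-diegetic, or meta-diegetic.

meta-diegetic, diegetic, diegetic, diegetic, meta-diegetic

(1) is meta-diegetic: remembered music, private to Nadia — Bart is oblivious because it isn't in the room.
(2) is diegetic: Nadia is a character speaking aloud in the scene.
(3) is diegetic: Nadia's footsteps are produced in the story world.
(4) is diegetic: Nadia is producing the music live, in the story world.
Sound (5): internal monologue — inside Nadia's mind, not spoken into the scene, so meta-diegetic.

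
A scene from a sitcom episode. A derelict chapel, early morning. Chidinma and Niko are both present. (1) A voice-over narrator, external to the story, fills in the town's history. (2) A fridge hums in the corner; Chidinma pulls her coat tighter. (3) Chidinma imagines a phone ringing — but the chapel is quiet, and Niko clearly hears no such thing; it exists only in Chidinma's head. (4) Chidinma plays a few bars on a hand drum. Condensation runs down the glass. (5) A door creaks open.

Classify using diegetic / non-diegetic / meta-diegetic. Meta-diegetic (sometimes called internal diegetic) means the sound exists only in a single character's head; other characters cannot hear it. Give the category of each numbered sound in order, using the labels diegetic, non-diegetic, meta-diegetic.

non-diegetic, diegetic, meta-diegetic, diegetic, diegetic

(1) commentary laid over the scene from outside the fiction → non-diegetic.
Sound (2): ambient/room sound belonging to the story's physical space, so diegetic.
(3) subjective to Chidinma: the chapel is silent and Niko hears nothing → meta-diegetic.
(4) a character is playing a hand drum on screen → diegetic.
(5) the sound comes from a door physically present in the location → diegetic.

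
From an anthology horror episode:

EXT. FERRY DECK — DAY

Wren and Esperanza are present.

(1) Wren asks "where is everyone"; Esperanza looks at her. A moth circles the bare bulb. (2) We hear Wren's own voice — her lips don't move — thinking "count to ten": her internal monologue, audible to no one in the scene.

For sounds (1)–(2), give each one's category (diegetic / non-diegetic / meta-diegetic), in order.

diegetic, meta-diegetic

(1) is diegetic: on-screen dialogue — Wren speaks and Esperanza is there to hear.
(2) is meta-diegetic: Wren's thought-voice: a private mental sound no other character can hear.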